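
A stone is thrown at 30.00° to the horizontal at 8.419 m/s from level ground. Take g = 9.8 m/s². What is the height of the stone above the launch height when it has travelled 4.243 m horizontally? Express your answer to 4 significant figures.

0.7903 m

v_x = 8.419 cos 30.00° = 7.2911 m/s, v_y0 = 8.419 sin 30.00° = 4.2095 m/s.
Time to reach x = 4.243 m: t = x / v_x = 4.243 / 7.2911 = 0.58194 s.
y = v_y0 t − ½ g t² = 4.2095×0.58194 − 4.900×0.58194² = 0.7903 m.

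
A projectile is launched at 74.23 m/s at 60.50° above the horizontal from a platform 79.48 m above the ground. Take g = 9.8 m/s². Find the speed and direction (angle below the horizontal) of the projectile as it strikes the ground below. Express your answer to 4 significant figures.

84.07 m/s at 64.23° below the horizontal

v_x = 74.23 cos 60.50° = 36.553 m/s (constant).
|v_y| at impact = √((64.607)² + 2×9.8×79.48) = 75.709 m/s.
Speed = √(36.553² + 75.709²) = 84.07 m/s; angle = arctan(75.709/36.553) = 64.23° below horizontal.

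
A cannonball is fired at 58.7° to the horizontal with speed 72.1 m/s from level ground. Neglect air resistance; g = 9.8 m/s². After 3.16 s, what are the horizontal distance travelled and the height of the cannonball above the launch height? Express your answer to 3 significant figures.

x = 118 m, y = 146 m

v_x = 72.1 cos 58.7° = 37.46 m/s; v_y0 = 72.1 sin 58.7° = 61.61 m/s.
x = v_x t = 37.46 × 3.16 = 118 m.
y = v_y0 t − ½ g t² = 61.61×3.16 − 4.900×3.16² = 146 m.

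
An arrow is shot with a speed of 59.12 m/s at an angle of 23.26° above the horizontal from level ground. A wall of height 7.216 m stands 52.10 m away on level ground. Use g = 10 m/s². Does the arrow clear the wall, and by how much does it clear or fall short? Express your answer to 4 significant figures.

v_x = 59.12 cos 23.26° = 54.315 m/s; v_y0 = 59.12 sin 23.26° = 23.347 m/s.
Time to reach the wall: t = 52.10 / 54.315 = 0.95922 s.
Height at that point: y = 23.347×0.95922 − 5.000×0.95922² = 17.794 m.
That is 17.794 − 7.216 = 10.58 m above the top of the wall, so the arrow clears it.

Yes — it clears the wall by 10.58 m.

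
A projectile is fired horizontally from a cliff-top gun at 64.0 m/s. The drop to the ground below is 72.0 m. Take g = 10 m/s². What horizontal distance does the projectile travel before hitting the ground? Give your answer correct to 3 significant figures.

Initial vertical velocity is zero, so the fall time comes from h = ½ g t²: t = √(2 × 72.0 / 10) = 3.795 s.
Horizontal motion is uniform at 64.0 m/s, so x = 64.0 × 3.795 = 243 m.

243 m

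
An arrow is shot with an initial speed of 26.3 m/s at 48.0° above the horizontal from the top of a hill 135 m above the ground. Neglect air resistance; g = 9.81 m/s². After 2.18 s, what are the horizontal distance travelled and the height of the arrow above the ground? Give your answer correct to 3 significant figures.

v_x = 26.3 cos 48.0° = 17.60 m/s; v_y0 = 26.3 sin 48.0° = 19.54 m/s.
x = v_x t = 17.60 × 2.18 = 38.4 m.
y = 135 + v_y0 t − ½ g t² = 154 m.

x = 38.4 m, y = 154 m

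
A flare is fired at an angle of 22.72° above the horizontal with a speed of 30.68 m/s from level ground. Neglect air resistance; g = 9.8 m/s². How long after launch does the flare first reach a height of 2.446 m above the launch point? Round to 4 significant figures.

0.2279 s

v_y0 = 30.68 sin 22.72° = 11.849 m/s.
Set y = v_y0 t − ½ g t² = 2.446: 4.900 t² − 11.849 t + 2.446 = 0.
t = [11.849 ± √(140.40 − 47.942)] / 9.8 = (11.849 ± 9.6155) / 9.8, giving t = 0.2279 s or t = 2.190 s.
The flare is on the way up at the first time, so t = 0.2279 s.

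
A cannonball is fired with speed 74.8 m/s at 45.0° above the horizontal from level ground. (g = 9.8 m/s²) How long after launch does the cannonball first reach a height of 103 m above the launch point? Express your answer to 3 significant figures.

v_y0 = 74.8 sin 45.0° = 52.89 m/s.
Set y = v_y0 t − ½ g t² = 103: 4.900 t² − 52.89 t + 103 = 0.
t = [52.89 ± √(2797 − 2019)] / 9.8 = (52.89 ± 27.89) / 9.8, giving t = 2.55 s or t = 8.24 s.
The cannonball is on the way up at the first time, so t = 2.55 s.

2.55 s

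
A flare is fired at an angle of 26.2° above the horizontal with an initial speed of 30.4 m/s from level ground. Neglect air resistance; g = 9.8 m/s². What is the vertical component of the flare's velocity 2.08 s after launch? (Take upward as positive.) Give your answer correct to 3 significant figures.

-6.96 m/s

Initial vertical component: v_y0 = 30.4 sin 26.2° = 13.42 m/s.
v_y(t) = v_y0 − g t = 13.42 − 9.8 × 2.08 = -6.96 m/s.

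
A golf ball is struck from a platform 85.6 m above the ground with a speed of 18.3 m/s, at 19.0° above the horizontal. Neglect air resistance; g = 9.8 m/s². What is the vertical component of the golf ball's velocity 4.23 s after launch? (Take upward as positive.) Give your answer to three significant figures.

-35.5 m/s

Initial vertical component: v_y0 = 18.3 sin 19.0° = 5.958 m/s.
v_y(t) = v_y0 − g t = 5.958 − 9.8 × 4.23 = -35.5 m/s.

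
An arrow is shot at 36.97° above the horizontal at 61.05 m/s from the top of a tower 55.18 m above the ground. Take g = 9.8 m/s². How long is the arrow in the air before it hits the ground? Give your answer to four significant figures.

8.776 s

Vertical component: v_y = 61.05 sin 36.97° = 36.715 m/s.
Taking up as positive with launch at y = 55.18 m, landing at y = 0: 0 = 55.18 + 36.715 t − ½(9.8) t².
Solving 4.900 t² − 36.715 t − 55.18 = 0 gives t = [36.715 + √(36.715² + 4·4.900·55.18)] / 9.800 = 8.776 s.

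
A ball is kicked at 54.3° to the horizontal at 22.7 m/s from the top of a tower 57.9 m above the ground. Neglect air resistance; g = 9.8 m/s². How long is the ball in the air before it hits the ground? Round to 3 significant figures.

5.80 s

Vertical component: v_y = 22.7 sin 54.3° = 18.43 m/s.
Taking up as positive with launch at y = 57.9 m, landing at y = 0: 0 = 57.9 + 18.43 t − ½(9.8) t².
Solving 4.900 t² − 18.43 t − 57.9 = 0 gives t = [18.43 + √(18.43² + 4·4.900·57.9)] / 9.800 = 5.80 s.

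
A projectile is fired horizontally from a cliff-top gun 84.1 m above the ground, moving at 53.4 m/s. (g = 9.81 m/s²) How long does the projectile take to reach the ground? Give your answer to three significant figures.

4.14 s

The horizontal speed doesn't affect the fall. With v_y0 = 0, h = ½ g t².
t = √(2 × 84.1 / 9.81) = √17.15 = 4.14 s.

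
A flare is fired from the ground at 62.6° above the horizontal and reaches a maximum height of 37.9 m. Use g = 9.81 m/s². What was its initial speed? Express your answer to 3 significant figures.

30.7 m/s

At maximum height v_y = 0, so (v₀ sin θ)² = 2 g H.
v₀ sin 62.6° = √(2 × 9.81 × 37.9) = 27.27 m/s.
v₀ = 27.27 / sin 62.6° = 27.27 / 0.8878 = 30.7 m/s.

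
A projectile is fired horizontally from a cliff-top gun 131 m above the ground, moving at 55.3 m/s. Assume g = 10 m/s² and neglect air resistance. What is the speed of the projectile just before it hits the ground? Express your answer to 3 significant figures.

Fall time: t = √(2 × 131 / 10) = 5.119 s.
At impact: v_x = 55.3 m/s (unchanged), v_y = g t = 10 × 5.119 = 51.19 m/s.
Speed = √(v_x² + v_y²) = √(3058 + 2620) = 75.4 m/s.

75.4 m/s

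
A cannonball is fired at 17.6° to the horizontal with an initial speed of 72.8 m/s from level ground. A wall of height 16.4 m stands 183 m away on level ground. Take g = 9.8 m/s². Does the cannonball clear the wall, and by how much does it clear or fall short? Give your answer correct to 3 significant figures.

Yes — it clears the wall by 7.57 m.

v_x = 72.8 cos 17.6° = 69.39 m/s; v_y0 = 72.8 sin 17.6° = 22.01 m/s.
Time to reach the wall: t = 183 / 69.39 = 2.637 s.
Height at that point: y = 22.01×2.637 − 4.900×2.637² = 23.97 m.
That is 23.97 − 16.4 = 7.57 m above the top of the wall, so the cannonball clears it.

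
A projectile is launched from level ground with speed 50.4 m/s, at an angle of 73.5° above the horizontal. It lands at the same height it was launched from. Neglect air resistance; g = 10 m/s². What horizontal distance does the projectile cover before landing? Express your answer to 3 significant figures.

138 m

Components: v_x = 50.4 cos 73.5° = 14.31 m/s, v_y = 50.4 sin 73.5° = 48.32 m/s.
Time of flight (same landing height): t = 2 v_y / g = 2 × 48.32 / 10 = 9.664 s.
Range: R = v_x · t = 14.31 × 9.664 = 138 m.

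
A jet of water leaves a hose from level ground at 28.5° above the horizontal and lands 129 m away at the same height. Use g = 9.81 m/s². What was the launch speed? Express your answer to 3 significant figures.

On level ground, R = v₀² sin(2θ) / g, so v₀ = √(R g / sin 2θ).
sin(2 × 28.5°) = 0.8387.
v₀ = √(129 × 9.81 / 0.8387) = √1509 = 38.8 m/s.

38.8 m/s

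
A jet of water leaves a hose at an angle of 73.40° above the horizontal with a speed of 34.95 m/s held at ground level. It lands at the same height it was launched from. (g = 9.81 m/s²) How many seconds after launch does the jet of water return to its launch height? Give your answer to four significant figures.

6.828 s

Vertical component: v_y = 34.95 sin 73.40° = 33.493 m/s.
For a projectile landing at launch height, time of flight is t = 2 v_y / g = 2 × 33.493 / 9.81 = 6.828 s.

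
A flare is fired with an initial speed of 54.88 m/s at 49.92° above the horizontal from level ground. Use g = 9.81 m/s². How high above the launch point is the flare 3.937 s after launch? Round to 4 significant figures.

89.29 m

v_y0 = 54.88 sin 49.92° = 41.991 m/s.
y(t) = v_y0 t − ½ g t² = 41.991×3.937 − 4.905×3.937² = 89.29 m.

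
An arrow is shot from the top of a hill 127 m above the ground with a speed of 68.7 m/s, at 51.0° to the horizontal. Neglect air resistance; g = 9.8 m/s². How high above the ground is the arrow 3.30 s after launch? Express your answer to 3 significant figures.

250 m

v_y0 = 68.7 sin 51.0° = 53.39 m/s.
y(t) = 127 + v_y0 t − ½ g t² = 127 + 53.39×3.30 − ½×9.8×3.30² = 250 m.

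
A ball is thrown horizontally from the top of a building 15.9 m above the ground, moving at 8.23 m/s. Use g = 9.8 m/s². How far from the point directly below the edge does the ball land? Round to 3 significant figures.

Initial vertical velocity is zero, so the fall time comes from h = ½ g t²: t = √(2 × 15.9 / 9.8) = 1.801 s.
Horizontal motion is uniform at 8.23 m/s, so x = 8.23 × 1.801 = 14.8 m.

14.8 m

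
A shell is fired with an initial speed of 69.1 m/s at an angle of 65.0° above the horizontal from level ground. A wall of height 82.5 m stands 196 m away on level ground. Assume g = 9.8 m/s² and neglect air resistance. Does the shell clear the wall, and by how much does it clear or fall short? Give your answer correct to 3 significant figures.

v_x = 69.1 cos 65.0° = 29.20 m/s; v_y0 = 69.1 sin 65.0° = 62.63 m/s.
Time to reach the wall: t = 196 / 29.20 = 6.712 s.
Height at that point: y = 62.63×6.712 − 4.900×6.712² = 199.6 m.
That is 199.6 − 82.5 = 117 m above the top of the wall, so the shell clears it.

Yes — it clears the wall by 117 m.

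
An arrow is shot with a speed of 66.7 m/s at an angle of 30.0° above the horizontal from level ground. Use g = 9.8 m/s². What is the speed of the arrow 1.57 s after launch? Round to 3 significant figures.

v_x = 66.7 cos 30.0° = 57.76 m/s (constant).
v_y(t) = 66.7 sin 30.0° − g t = 33.35 − 9.8 × 1.57 = 17.96 m/s.
Speed = √(v_x² + v_y²) = √(3336 + 322.6) = 60.5 m/s.

60.5 m/s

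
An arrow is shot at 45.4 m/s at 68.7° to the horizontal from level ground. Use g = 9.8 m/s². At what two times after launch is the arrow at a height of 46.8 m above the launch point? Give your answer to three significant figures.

v_y0 = 45.4 sin 68.7° = 42.30 m/s.
Set y = v_y0 t − ½ g t² = 46.8: 4.900 t² − 42.30 t + 46.8 = 0.
t = [42.30 ± √(1789 − 917.3)] / 9.8 = (42.30 ± 29.52) / 9.8, giving t = 1.30 s or t = 7.33 s.
So the arrow is at 46.8 m at t = 1.30 s (rising) and t = 7.33 s (falling).

1.30 s and 7.33 s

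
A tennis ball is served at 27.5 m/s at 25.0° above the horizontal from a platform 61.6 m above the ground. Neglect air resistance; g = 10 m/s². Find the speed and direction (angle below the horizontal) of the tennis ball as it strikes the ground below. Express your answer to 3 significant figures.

44.6 m/s at 56.0° below the horizontal

v_x = 27.5 cos 25.0° = 24.92 m/s (constant).
|v_y| at impact = √((11.62)² + 2×10×61.6) = 36.97 m/s.
Speed = √(24.92² + 36.97²) = 44.6 m/s; angle = arctan(36.97/24.92) = 56.0° below horizontal.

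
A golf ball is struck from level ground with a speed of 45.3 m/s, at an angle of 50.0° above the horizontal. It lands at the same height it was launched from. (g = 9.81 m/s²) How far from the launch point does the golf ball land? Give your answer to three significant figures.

Components: v_x = 45.3 cos 50.0° = 29.12 m/s, v_y = 45.3 sin 50.0° = 34.70 m/s.
Time of flight (same landing height): t = 2 v_y / g = 2 × 34.70 / 9.81 = 7.074 s.
Range: R = v_x · t = 29.12 × 7.074 = 206 m.

206 m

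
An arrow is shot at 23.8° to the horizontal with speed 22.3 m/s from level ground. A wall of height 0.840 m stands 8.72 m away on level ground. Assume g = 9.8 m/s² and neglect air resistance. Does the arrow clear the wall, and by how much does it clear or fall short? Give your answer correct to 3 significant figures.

v_x = 22.3 cos 23.8° = 20.40 m/s; v_y0 = 22.3 sin 23.8° = 8.999 m/s.
Time to reach the wall: t = 8.72 / 20.40 = 0.4275 s.
Height at that point: y = 8.999×0.4275 − 4.900×0.4275² = 2.952 m.
That is 2.952 − 0.840 = 2.11 m above the top of the wall, so the arrow clears it.

Yes — it clears the wall by 2.11 m.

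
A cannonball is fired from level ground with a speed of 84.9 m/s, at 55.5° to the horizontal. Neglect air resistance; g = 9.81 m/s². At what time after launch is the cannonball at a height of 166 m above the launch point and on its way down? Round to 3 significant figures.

v_y0 = 84.9 sin 55.5° = 69.97 m/s.
Set y = v_y0 t − ½ g t² = 166: 4.905 t² − 69.97 t + 166 = 0.
t = [69.97 ± √(4896 − 3257)] / 9.81 = (69.97 ± 40.48) / 9.81, giving t = 3.01 s or t = 11.3 s.
On the way down corresponds to the larger root: t = 11.3 s.

11.3 s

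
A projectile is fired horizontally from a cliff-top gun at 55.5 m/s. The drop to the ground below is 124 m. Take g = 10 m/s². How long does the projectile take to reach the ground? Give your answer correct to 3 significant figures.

The horizontal speed doesn't affect the fall. With v_y0 = 0, h = ½ g t².
t = √(2 × 124 / 10) = √24.80 = 4.98 s.

4.98 s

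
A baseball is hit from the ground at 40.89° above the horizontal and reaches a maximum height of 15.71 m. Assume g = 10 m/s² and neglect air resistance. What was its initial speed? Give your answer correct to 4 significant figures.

At maximum height v_y = 0, so (v₀ sin θ)² = 2 g H.
v₀ sin 40.89° = √(2 × 10 × 15.71) = 17.726 m/s.
v₀ = 17.726 / sin 40.89° = 17.726 / 0.6546 = 27.08 m/s.

27.08 m/s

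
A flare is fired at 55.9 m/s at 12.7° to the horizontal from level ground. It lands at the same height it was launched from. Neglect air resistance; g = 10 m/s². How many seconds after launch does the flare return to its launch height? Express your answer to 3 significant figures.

2.46 s

Vertical component: v_y = 55.9 sin 12.7° = 12.29 m/s.
For a projectile landing at launch height, time of flight is t = 2 v_y / g = 2 × 12.29 / 10 = 2.46 s.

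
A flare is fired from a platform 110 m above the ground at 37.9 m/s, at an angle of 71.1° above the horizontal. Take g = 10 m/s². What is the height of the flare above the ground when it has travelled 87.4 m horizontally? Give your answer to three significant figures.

v_x = 37.9 cos 71.1° = 12.28 m/s, v_y0 = 37.9 sin 71.1° = 35.86 m/s.
Time to reach x = 87.4 m: t = x / v_x = 87.4 / 12.28 = 7.117 s.
y = 110 + v_y0 t − ½ g t² = 110 + 35.86×7.117 − 5.000×7.117² = 112 m.

112 m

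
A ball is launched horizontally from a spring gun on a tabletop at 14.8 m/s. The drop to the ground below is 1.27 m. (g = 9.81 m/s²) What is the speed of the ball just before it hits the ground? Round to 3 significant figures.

15.6 m/s

Fall time: t = √(2 × 1.27 / 9.81) = 0.5088 s.
At impact: v_x = 14.8 m/s (unchanged), v_y = g t = 9.81 × 0.5088 = 4.991 m/s.
Speed = √(v_x² + v_y²) = √(219.0 + 24.91) = 15.6 m/s.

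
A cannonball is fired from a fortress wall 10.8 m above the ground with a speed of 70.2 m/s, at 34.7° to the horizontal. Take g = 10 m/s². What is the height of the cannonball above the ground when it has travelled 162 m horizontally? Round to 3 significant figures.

v_x = 70.2 cos 34.7° = 57.71 m/s, v_y0 = 70.2 sin 34.7° = 39.96 m/s.
Time to reach x = 162 m: t = x / v_x = 162 / 57.71 = 2.807 s.
y = 10.8 + v_y0 t − ½ g t² = 10.8 + 39.96×2.807 − 5.000×2.807² = 83.6 m.

83.6 m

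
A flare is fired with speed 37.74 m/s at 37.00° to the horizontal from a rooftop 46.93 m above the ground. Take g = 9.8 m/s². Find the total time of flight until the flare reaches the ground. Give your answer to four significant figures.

Vertical component: v_y = 37.74 sin 37.00° = 22.712 m/s.
Taking up as positive with launch at y = 46.93 m, landing at y = 0: 0 = 46.93 + 22.712 t − ½(9.8) t².
Solving 4.900 t² − 22.712 t − 46.93 = 0 gives t = [22.712 + √(22.712² + 4·4.900·46.93)] / 9.800 = 6.184 s.

6.184 s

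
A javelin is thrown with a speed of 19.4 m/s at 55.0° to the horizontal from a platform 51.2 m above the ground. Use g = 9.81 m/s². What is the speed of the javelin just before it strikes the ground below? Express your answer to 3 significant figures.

v_x = 19.4 cos 55.0° = 11.13 m/s is unchanged throughout.
For the vertical component, v_y² = v_y0² + 2 g h = (15.89)² + 2×9.81×51.2 = 1257, so |v_y| = 35.45 m/s.
Impact speed = √(v_x² + v_y²) = √(123.9 + 1257) = 37.2 m/s.

37.2 m/s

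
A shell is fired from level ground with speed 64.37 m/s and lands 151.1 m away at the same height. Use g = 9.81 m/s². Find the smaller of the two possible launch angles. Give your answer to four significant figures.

Level-ground range: R = v₀² sin(2θ)/g ⇒ sin 2θ = R g / v₀² = 151.1×9.81/64.37² = 0.3577.
2θ = arcsin(0.3577) = 20.959° or 180° − 20.959° = 159.041°.
So θ = 10.48° or θ = 79.52°.

10.48°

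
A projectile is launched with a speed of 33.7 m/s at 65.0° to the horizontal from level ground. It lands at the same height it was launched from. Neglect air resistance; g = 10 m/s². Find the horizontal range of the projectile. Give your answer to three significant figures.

For level ground, R = v₀² sin(2θ) / g.
sin(2 × 65.0°) = sin 130.0° = 0.7660.
R = (33.7)² × 0.7660 / 10 = 87.0 m.

87.0 m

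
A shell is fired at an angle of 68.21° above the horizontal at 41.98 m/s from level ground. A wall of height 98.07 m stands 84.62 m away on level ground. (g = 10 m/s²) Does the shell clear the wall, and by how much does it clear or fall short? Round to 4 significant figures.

No — it falls 33.83 m short of clearing the wall.

v_x = 41.98 cos 68.21° = 15.583 m/s; v_y0 = 41.98 sin 68.21° = 38.981 m/s.
Time to reach the wall: t = 84.62 / 15.583 = 5.4303 s.
Height at that point: y = 38.981×5.4303 − 5.000×5.4303² = 64.238 m.
That is 98.07 − 64.238 = 33.83 m below the top of the wall, so the shell does not clear it.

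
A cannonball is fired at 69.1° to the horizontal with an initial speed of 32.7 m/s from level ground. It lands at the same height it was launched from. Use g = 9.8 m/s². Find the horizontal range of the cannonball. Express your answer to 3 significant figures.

72.7 m

For level ground, R = v₀² sin(2θ) / g.
sin(2 × 69.1°) = sin 138.2° = 0.6665.
R = (32.7)² × 0.6665 / 9.8 = 72.7 m.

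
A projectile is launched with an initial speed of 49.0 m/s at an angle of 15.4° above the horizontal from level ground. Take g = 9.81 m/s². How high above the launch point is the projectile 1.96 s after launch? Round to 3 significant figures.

6.66 m

v_y0 = 49.0 sin 15.4° = 13.01 m/s.
y(t) = v_y0 t − ½ g t² = 13.01×1.96 − 4.905×1.96² = 6.66 m.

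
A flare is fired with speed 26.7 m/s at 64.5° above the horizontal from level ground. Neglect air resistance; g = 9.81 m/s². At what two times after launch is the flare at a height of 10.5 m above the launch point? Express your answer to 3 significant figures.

v_y0 = 26.7 sin 64.5° = 24.10 m/s.
Set y = v_y0 t − ½ g t² = 10.5: 4.905 t² − 24.10 t + 10.5 = 0.
t = [24.10 ± √(580.8 − 206.0)] / 9.81 = (24.10 ± 19.36) / 9.81, giving t = 0.483 s or t = 4.43 s.
So the flare is at 10.5 m at t = 0.483 s (rising) and t = 4.43 s (falling).

0.483 s and 4.43 s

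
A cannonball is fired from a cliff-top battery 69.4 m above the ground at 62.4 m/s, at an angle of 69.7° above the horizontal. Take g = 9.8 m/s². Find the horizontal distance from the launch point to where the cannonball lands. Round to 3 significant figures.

282 m

Components: v_x = 62.4 cos 69.7° = 21.65 m/s, v_y = 62.4 sin 69.7° = 58.52 m/s.
Vertical: 0 = 69.4 + 58.52 t − ½(9.8) t² ⇒ 4.900 t² − 58.52 t − 69.4 = 0.
t = [58.52 + √(3425 + 1360)] / 9.800 = 13.03 s.
Horizontal: R = v_x · t = 21.65 × 13.03 = 282 m.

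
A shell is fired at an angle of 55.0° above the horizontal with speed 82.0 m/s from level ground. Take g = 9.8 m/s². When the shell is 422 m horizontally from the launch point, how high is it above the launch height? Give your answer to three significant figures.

v_x = 82.0 cos 55.0° = 47.03 m/s, v_y0 = 82.0 sin 55.0° = 67.17 m/s.
Time to reach x = 422 m: t = x / v_x = 422 / 47.03 = 8.973 s.
y = v_y0 t − ½ g t² = 67.17×8.973 − 4.900×8.973² = 208 m.

208 m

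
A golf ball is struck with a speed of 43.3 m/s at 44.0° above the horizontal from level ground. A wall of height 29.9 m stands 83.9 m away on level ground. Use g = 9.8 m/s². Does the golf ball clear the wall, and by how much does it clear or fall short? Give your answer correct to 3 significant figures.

Yes — it clears the wall by 15.6 m.

v_x = 43.3 cos 44.0° = 31.15 m/s; v_y0 = 43.3 sin 44.0° = 30.08 m/s.
Time to reach the wall: t = 83.9 / 31.15 = 2.693 s.
Height at that point: y = 30.08×2.693 − 4.900×2.693² = 45.47 m.
That is 45.47 − 29.9 = 15.6 m above the top of the wall, so the golf ball clears it.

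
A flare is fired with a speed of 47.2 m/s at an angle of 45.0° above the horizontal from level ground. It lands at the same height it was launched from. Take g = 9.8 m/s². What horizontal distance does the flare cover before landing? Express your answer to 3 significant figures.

227 m

For level ground, R = v₀² sin(2θ) / g.
sin(2 × 45.0°) = sin 90.00° = 1.000.
R = (47.2)² × 1.000 / 9.8 = 227 m.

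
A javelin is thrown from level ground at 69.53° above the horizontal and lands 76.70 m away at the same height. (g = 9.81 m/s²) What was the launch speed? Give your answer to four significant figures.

33.89 m/s

On level ground, R = v₀² sin(2θ) / g, so v₀ = √(R g / sin 2θ).
sin(2 × 69.53°) = 0.6553.
v₀ = √(76.70 × 9.81 / 0.6553) = √1148.2 = 33.89 m/s.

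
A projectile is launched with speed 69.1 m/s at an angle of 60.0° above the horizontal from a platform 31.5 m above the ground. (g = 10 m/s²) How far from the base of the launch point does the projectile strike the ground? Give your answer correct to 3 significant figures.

431 m

Components: v_x = 69.1 cos 60.0° = 34.55 m/s, v_y = 69.1 sin 60.0° = 59.84 m/s.
Vertical: 0 = 31.5 + 59.84 t − ½(10) t² ⇒ 5.000 t² − 59.84 t − 31.5 = 0.
t = [59.84 + √(3581 + 630.0)] / 10.00 = 12.47 s.
Horizontal: R = v_x · t = 34.55 × 12.47 = 431 m.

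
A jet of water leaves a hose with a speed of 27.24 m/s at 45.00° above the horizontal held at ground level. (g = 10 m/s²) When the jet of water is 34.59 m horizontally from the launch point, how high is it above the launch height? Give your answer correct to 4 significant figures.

v_x = 27.24 cos 45.00° = 19.262 m/s, v_y0 = 27.24 sin 45.00° = 19.262 m/s.
Time to reach x = 34.59 m: t = x / v_x = 34.59 / 19.262 = 1.7958 s.
y = v_y0 t − ½ g t² = 19.262×1.7958 − 5.000×1.7958² = 18.47 m.

18.47 m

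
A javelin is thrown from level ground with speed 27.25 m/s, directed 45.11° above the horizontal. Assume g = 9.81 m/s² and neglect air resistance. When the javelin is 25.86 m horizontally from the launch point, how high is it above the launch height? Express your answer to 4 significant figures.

v_x = 27.25 cos 45.11° = 19.232 m/s, v_y0 = 27.25 sin 45.11° = 19.306 m/s.
Time to reach x = 25.86 m: t = x / v_x = 25.86 / 19.232 = 1.3446 s.
y = v_y0 t − ½ g t² = 19.306×1.3446 − 4.905×1.3446² = 17.09 m.

17.09 m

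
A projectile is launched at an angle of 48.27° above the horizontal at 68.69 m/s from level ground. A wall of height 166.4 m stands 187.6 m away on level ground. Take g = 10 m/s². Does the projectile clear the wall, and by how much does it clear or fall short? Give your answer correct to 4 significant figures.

v_x = 68.69 cos 48.27° = 45.722 m/s; v_y0 = 68.69 sin 48.27° = 51.263 m/s.
Time to reach the wall: t = 187.6 / 45.722 = 4.1031 s.
Height at that point: y = 51.263×4.1031 − 5.000×4.1031² = 126.16 m.
That is 166.4 − 126.16 = 40.24 m below the top of the wall, so the projectile does not clear it.

No — it falls 40.24 m short of clearing the wall.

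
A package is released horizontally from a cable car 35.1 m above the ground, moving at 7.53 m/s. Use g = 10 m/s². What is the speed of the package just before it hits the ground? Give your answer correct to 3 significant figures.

Fall time: t = √(2 × 35.1 / 10) = 2.650 s.
At impact: v_x = 7.53 m/s (unchanged), v_y = g t = 10 × 2.650 = 26.50 m/s.
Speed = √(v_x² + v_y²) = √(56.70 + 702.2) = 27.5 m/s.

27.5 m/s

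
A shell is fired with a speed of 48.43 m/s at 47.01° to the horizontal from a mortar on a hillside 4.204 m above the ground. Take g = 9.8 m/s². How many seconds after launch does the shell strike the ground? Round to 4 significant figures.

Vertical component: v_y = 48.43 sin 47.01° = 35.425 m/s.
Taking up as positive with launch at y = 4.204 m, landing at y = 0: 0 = 4.204 + 35.425 t − ½(9.8) t².
Solving 4.900 t² − 35.425 t − 4.204 = 0 gives t = [35.425 + √(35.425² + 4·4.900·4.204)] / 9.800 = 7.346 s.

7.346 s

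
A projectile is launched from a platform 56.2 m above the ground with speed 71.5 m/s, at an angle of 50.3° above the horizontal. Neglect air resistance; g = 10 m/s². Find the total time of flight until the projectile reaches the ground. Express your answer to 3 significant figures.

Vertical component: v_y = 71.5 sin 50.3° = 55.01 m/s.
Taking up as positive with launch at y = 56.2 m, landing at y = 0: 0 = 56.2 + 55.01 t − ½(10) t².
Solving 5.000 t² − 55.01 t − 56.2 = 0 gives t = [55.01 + √(55.01² + 4·5.000·56.2)] / 10.00 = 11.9 s.

11.9 s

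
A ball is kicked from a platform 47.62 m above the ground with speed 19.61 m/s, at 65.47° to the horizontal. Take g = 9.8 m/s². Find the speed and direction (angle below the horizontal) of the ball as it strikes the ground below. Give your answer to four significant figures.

36.30 m/s at 77.04° below the horizontal

v_x = 19.61 cos 65.47° = 8.1415 m/s (constant).
|v_y| at impact = √((17.840)² + 2×9.8×47.62) = 35.378 m/s.
Speed = √(8.1415² + 35.378²) = 36.30 m/s; angle = arctan(35.378/8.1415) = 77.04° below horizontal.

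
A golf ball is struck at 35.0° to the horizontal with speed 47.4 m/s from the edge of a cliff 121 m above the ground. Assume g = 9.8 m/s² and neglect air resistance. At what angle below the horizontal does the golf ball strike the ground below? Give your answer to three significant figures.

v_x = 47.4 cos 35.0° = 38.83 m/s.
At impact |v_y| = √(v_y0² + 2 g h) = √(27.19² + 2×9.8×121) = 55.78 m/s.
Angle below horizontal = arctan(|v_y| / v_x) = arctan(55.78 / 38.83) = 55.2°.

55.2°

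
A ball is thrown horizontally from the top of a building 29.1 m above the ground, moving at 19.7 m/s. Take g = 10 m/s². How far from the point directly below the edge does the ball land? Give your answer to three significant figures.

Initial vertical velocity is zero, so the fall time comes from h = ½ g t²: t = √(2 × 29.1 / 10) = 2.412 s.
Horizontal motion is uniform at 19.7 m/s, so x = 19.7 × 2.412 = 47.5 m.

47.5 m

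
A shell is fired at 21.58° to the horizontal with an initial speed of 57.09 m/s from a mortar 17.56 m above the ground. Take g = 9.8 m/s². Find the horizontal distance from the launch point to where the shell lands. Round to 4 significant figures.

265.5 m

Components: v_x = 57.09 cos 21.58° = 53.088 m/s, v_y = 57.09 sin 21.58° = 20.998 m/s.
Vertical: 0 = 17.56 + 20.998 t − ½(9.8) t² ⇒ 4.900 t² − 20.998 t − 17.56 = 0.
t = [20.998 + √(440.92 + 344.18)] / 9.800 = 5.0018 s.
Horizontal: R = v_x · t = 53.088 × 5.0018 = 265.5 m.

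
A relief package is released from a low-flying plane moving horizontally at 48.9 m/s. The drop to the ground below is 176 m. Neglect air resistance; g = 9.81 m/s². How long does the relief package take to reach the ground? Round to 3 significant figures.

5.99 s

The horizontal speed doesn't affect the fall. With v_y0 = 0, h = ½ g t².
t = √(2 × 176 / 9.81) = √35.88 = 5.99 s.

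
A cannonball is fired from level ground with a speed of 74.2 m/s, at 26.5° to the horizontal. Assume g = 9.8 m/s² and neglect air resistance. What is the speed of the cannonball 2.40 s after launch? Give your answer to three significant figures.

67.1 m/s

v_x = 74.2 cos 26.5° = 66.40 m/s (constant).
v_y(t) = 74.2 sin 26.5° − g t = 33.11 − 9.8 × 2.40 = 9.590 m/s.
Speed = √(v_x² + v_y²) = √(4409 + 91.97) = 67.1 m/s.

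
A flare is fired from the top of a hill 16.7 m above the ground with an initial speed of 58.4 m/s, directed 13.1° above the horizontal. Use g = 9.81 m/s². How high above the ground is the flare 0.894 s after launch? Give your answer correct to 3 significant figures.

v_y0 = 58.4 sin 13.1° = 13.24 m/s.
y(t) = 16.7 + v_y0 t − ½ g t² = 16.7 + 13.24×0.894 − ½×9.81×0.894² = 24.6 m.

24.6 m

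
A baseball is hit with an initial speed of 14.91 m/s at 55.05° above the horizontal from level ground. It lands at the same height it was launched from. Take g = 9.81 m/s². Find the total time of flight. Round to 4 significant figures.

Vertical component: v_y = 14.91 sin 55.05° = 12.221 m/s.
For a projectile landing at launch height, time of flight is t = 2 v_y / g = 2 × 12.221 / 9.81 = 2.492 s.

2.492 s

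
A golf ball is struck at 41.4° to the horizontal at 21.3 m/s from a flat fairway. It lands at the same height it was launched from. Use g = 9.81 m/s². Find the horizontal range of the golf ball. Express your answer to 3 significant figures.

Components: v_x = 21.3 cos 41.4° = 15.98 m/s, v_y = 21.3 sin 41.4° = 14.09 m/s.
Time of flight (same landing height): t = 2 v_y / g = 2 × 14.09 / 9.81 = 2.873 s.
Range: R = v_x · t = 15.98 × 2.873 = 45.9 m.

45.9 m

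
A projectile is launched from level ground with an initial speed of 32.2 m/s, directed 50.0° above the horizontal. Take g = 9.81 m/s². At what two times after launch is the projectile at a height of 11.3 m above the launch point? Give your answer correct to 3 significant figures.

v_y0 = 32.2 sin 50.0° = 24.67 m/s.
Set y = v_y0 t − ½ g t² = 11.3: 4.905 t² − 24.67 t + 11.3 = 0.
t = [24.67 ± √(608.6 − 221.7)] / 9.81 = (24.67 ± 19.67) / 9.81, giving t = 0.510 s or t = 4.52 s.
So the projectile is at 11.3 m at t = 0.510 s (rising) and t = 4.52 s (falling).

0.510 s and 4.52 s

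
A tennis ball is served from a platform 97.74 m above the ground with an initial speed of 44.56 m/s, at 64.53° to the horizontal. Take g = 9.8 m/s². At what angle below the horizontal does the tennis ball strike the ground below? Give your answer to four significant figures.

72.13°

v_x = 44.56 cos 64.53° = 19.163 m/s.
At impact |v_y| = √(v_y0² + 2 g h) = √(40.229² + 2×9.8×97.74) = 59.448 m/s.
Angle below horizontal = arctan(|v_y| / v_x) = arctan(59.448 / 19.163) = 72.13°.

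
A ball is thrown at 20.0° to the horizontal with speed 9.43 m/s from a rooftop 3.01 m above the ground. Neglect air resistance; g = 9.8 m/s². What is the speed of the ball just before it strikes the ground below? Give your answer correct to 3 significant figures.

v_x = 9.43 cos 20.0° = 8.861 m/s is unchanged throughout.
For the vertical component, v_y² = v_y0² + 2 g h = (3.225)² + 2×9.8×3.01 = 69.40, so |v_y| = 8.331 m/s.
Impact speed = √(v_x² + v_y²) = √(78.52 + 69.40) = 12.2 m/s.

12.2 m/s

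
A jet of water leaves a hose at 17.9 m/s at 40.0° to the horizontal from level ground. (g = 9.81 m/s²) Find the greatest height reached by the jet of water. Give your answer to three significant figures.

Vertical component of launch velocity: v_y = 17.9 sin 40.0° = 11.51 m/s.
At the highest point the vertical velocity is zero, so v_y² = 2 g h_max.
h_max = (11.51)² / (2 × 9.81) = 132.5 / 19.62 = 6.75 m.

6.75 m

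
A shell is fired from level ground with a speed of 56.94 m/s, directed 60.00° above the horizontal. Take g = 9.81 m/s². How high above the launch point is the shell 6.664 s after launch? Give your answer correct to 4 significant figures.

v_y0 = 56.94 sin 60.00° = 49.311 m/s.
y(t) = v_y0 t − ½ g t² = 49.311×6.664 − 4.905×6.664² = 110.8 m.

110.8 m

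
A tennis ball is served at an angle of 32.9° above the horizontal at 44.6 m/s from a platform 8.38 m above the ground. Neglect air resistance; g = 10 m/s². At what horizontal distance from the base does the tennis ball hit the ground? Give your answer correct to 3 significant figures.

Components: v_x = 44.6 cos 32.9° = 37.45 m/s, v_y = 44.6 sin 32.9° = 24.23 m/s.
Vertical: 0 = 8.38 + 24.23 t − ½(10) t² ⇒ 5.000 t² − 24.23 t − 8.38 = 0.
t = [24.23 + √(587.1 + 167.6)] / 10.00 = 5.170 s.
Horizontal: R = v_x · t = 37.45 × 5.170 = 194 m.

194 m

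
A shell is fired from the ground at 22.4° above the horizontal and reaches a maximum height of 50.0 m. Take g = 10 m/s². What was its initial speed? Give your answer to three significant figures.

At maximum height v_y = 0, so (v₀ sin θ)² = 2 g H.
v₀ sin 22.4° = √(2 × 10 × 50.0) = 31.62 m/s.
v₀ = 31.62 / sin 22.4° = 31.62 / 0.3811 = 83.0 m/s.

83.0 m/s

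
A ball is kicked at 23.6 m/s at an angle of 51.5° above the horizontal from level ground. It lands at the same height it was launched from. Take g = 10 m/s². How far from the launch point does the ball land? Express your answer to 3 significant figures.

54.3 m

Components: v_x = 23.6 cos 51.5° = 14.69 m/s, v_y = 23.6 sin 51.5° = 18.47 m/s.
Time of flight (same landing height): t = 2 v_y / g = 2 × 18.47 / 10 = 3.694 s.
Range: R = v_x · t = 14.69 × 3.694 = 54.3 m.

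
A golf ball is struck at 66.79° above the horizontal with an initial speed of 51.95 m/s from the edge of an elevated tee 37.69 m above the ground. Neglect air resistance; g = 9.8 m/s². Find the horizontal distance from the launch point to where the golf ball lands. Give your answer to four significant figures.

Components: v_x = 51.95 cos 66.79° = 20.474 m/s, v_y = 51.95 sin 66.79° = 47.746 m/s.
Vertical: 0 = 37.69 + 47.746 t − ½(9.8) t² ⇒ 4.900 t² − 47.746 t − 37.69 = 0.
t = [47.746 + √(2279.7 + 738.72)] / 9.800 = 10.478 s.
Horizontal: R = v_x · t = 20.474 × 10.478 = 214.5 m.

214.5 m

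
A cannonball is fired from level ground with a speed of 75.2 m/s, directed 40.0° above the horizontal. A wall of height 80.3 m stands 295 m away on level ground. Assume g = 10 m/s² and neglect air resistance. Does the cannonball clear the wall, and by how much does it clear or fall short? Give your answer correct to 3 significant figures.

v_x = 75.2 cos 40.0° = 57.61 m/s; v_y0 = 75.2 sin 40.0° = 48.34 m/s.
Time to reach the wall: t = 295 / 57.61 = 5.121 s.
Height at that point: y = 48.34×5.121 − 5.000×5.121² = 116.4 m.
That is 116.4 − 80.3 = 36.1 m above the top of the wall, so the cannonball clears it.

Yes — it clears the wall by 36.1 m.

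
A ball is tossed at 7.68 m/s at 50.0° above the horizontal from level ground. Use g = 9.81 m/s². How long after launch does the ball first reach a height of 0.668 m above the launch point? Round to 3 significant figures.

v_y0 = 7.68 sin 50.0° = 5.883 m/s.
Set y = v_y0 t − ½ g t² = 0.668: 4.905 t² − 5.883 t + 0.668 = 0.
t = [5.883 ± √(34.61 − 13.11)] / 9.81 = (5.883 ± 4.637) / 9.81, giving t = 0.127 s or t = 1.07 s.
The ball is on the way up at the first time, so t = 0.127 s.

0.127 s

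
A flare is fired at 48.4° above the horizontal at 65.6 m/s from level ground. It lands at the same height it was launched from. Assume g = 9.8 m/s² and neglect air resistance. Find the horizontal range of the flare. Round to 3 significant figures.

436 m

For level ground, R = v₀² sin(2θ) / g.
sin(2 × 48.4°) = sin 96.80° = 0.9930.
R = (65.6)² × 0.9930 / 9.8 = 436 m.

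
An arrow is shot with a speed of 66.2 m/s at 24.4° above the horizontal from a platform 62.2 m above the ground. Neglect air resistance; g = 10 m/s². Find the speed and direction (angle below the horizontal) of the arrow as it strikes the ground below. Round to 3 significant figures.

v_x = 66.2 cos 24.4° = 60.29 m/s (constant).
|v_y| at impact = √((27.35)² + 2×10×62.2) = 44.63 m/s.
Speed = √(60.29² + 44.63²) = 75.0 m/s; angle = arctan(44.63/60.29) = 36.5° below horizontal.

75.0 m/s at 36.5° below the horizontal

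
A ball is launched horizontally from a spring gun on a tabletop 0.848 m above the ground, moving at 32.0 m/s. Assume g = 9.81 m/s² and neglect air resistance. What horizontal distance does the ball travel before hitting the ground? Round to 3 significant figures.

Initial vertical velocity is zero, so the fall time comes from h = ½ g t²: t = √(2 × 0.848 / 9.81) = 0.4158 s.
Horizontal motion is uniform at 32.0 m/s, so x = 32.0 × 0.4158 = 13.3 m.

13.3 m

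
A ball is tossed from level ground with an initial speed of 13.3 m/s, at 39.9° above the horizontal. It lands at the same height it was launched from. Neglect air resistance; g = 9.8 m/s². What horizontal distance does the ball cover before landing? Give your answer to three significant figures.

Components: v_x = 13.3 cos 39.9° = 10.20 m/s, v_y = 13.3 sin 39.9° = 8.531 m/s.
Time of flight (same landing height): t = 2 v_y / g = 2 × 8.531 / 9.8 = 1.741 s.
Range: R = v_x · t = 10.20 × 1.741 = 17.8 m.

17.8 m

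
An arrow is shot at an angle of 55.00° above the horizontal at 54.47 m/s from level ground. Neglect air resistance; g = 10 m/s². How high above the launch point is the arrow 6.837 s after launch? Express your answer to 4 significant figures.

71.34 m

v_y0 = 54.47 sin 55.00° = 44.619 m/s.
y(t) = v_y0 t − ½ g t² = 44.619×6.837 − 5.000×6.837² = 71.34 m.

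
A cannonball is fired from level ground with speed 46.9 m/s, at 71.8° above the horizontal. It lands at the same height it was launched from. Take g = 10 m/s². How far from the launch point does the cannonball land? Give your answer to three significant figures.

131 m

Components: v_x = 46.9 cos 71.8° = 14.65 m/s, v_y = 46.9 sin 71.8° = 44.55 m/s.
Time of flight (same landing height): t = 2 v_y / g = 2 × 44.55 / 10 = 8.910 s.
Range: R = v_x · t = 14.65 × 8.910 = 131 m.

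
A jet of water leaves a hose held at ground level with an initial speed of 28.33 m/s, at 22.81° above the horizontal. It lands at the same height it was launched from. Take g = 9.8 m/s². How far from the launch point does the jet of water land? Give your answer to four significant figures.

Components: v_x = 28.33 cos 22.81° = 26.114 m/s, v_y = 28.33 sin 22.81° = 10.983 m/s.
Time of flight (same landing height): t = 2 v_y / g = 2 × 10.983 / 9.8 = 2.2414 s.
Range: R = v_x · t = 26.114 × 2.2414 = 58.53 m.

58.53 m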